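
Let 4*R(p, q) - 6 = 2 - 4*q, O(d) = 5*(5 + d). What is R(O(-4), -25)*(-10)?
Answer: -270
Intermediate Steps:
O(d) = 25 + 5*d
R(p, q) = 2 - q (R(p, q) = 3/2 + (2 - 4*q)/4 = 3/2 + (½ - q) = 2 - q)
R(O(-4), -25)*(-10) = (2 - 1*(-25))*(-10) = (2 + 25)*(-10) = 27*(-10) = -270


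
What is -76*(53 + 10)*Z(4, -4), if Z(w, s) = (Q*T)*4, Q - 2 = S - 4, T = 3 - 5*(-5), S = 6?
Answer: -2145024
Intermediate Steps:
T = 28 (T = 3 + 25 = 28)
Q = 4 (Q = 2 + (6 - 4) = 2 + 2 = 4)
Z(w, s) = 448 (Z(w, s) = (4*28)*4 = 112*4 = 448)
-76*(53 + 10)*Z(4, -4) = -76*(53 + 10)*448 = -4788*448 = -76*28224 = -2145024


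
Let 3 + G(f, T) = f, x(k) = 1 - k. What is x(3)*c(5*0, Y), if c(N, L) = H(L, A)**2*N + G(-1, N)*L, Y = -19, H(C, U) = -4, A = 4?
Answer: -152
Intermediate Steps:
G(f, T) = -3 + f
c(N, L) = -4*L + 16*N (c(N, L) = (-4)**2*N + (-3 - 1)*L = 16*N - 4*L = -4*L + 16*N)
x(3)*c(5*0, Y) = (1 - 1*3)*(-4*(-19) + 16*(5*0)) = (1 - 3)*(76 + 16*0) = -2*(76 + 0) = -2*76 = -152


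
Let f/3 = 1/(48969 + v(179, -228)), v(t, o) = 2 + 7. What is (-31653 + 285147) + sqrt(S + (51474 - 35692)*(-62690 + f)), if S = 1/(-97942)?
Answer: 253494 + I*sqrt(70267633648706193146266274)/266500182 ≈ 2.5349e+5 + 31454.0*I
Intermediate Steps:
S = -1/97942 ≈ -1.0210e-5
v(t, o) = 9
f = 1/16326 (f = 3/(48969 + 9) = 3/48978 = 3*(1/48978) = 1/16326 ≈ 6.1252e-5)
(-31653 + 285147) + sqrt(S + (51474 - 35692)*(-62690 + f)) = (-31653 + 285147) + sqrt(-1/97942 + (51474 - 35692)*(-62690 + 1/16326)) = 253494 + sqrt(-1/97942 + 15782*(-1023476939/16326)) = 253494 + sqrt(-1/97942 - 8076256525649/8163) = 253494 + sqrt(-791004716635122521/799500546) = 253494 + I*sqrt(70267633648706193146266274)/266500182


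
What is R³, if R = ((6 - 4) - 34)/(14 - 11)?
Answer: -32768/27 ≈ -1213.6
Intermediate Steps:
R = -32/3 (R = (2 - 34)/3 = -32*⅓ = -32/3 ≈ -10.667)
R³ = (-32/3)³ = -32768/27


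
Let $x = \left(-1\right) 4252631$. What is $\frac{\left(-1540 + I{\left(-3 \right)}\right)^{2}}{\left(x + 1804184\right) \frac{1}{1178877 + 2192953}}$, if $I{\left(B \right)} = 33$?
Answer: $- \frac{7657591149670}{2448447} \approx -3.1275 \cdot 10^{6}$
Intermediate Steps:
$x = -4252631$
$\frac{\left(-1540 + I{\left(-3 \right)}\right)^{2}}{\left(x + 1804184\right) \frac{1}{1178877 + 2192953}} = \frac{\left(-1540 + 33\right)^{2}}{\left(-4252631 + 1804184\right) \frac{1}{1178877 + 2192953}} = \frac{\left(-1507\right)^{2}}{\left(-2448447\right) \frac{1}{3371830}} = \frac{2271049}{\left(-2448447\right) \frac{1}{3371830}} = \frac{2271049}{- \frac{2448447}{3371830}} = 2271049 \left(- \frac{3371830}{2448447}\right) = - \frac{7657591149670}{2448447}$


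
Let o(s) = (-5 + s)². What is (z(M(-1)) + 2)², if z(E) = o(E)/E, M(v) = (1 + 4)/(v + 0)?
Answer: 324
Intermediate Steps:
M(v) = 5/v
z(E) = (-5 + E)²/E
(z(M(-1)) + 2)² = ((-5 + 5/(-1))²/((5/(-1))) + 2)² = ((-5 + 5*(-1))²/((5*(-1))) + 2)² = ((-5 - 5)²/(-5) + 2)² = (-⅕*(-10)² + 2)² = (-⅕*100 + 2)² = (-20 + 2)² = (-18)² = 324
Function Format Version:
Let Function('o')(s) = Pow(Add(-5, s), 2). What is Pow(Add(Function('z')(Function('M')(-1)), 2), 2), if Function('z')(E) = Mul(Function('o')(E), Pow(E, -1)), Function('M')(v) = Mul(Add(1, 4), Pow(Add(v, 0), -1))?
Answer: 324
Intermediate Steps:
Function('M')(v) = Mul(5, Pow(v, -1))
Function('z')(E) = Mul(Pow(E, -1), Pow(Add(-5, E), 2)) (Function('z')(E) = Mul(Pow(Add(-5, E), 2), Pow(E, -1)) = Mul(Pow(E, -1), Pow(Add(-5, E), 2)))
Pow(Add(Function('z')(Function('M')(-1)), 2), 2) = Pow(Add(Mul(Pow(Mul(5, Pow(-1, -1)), -1), Pow(Add(-5, Mul(5, Pow(-1, -1))), 2)), 2), 2) = Pow(Add(Mul(Pow(Mul(5, -1), -1), Pow(Add(-5, Mul(5, -1)), 2)), 2), 2) = Pow(Add(Mul(Pow(-5, -1), Pow(Add(-5, -5), 2)), 2), 2) = Pow(Add(Mul(Rational(-1, 5), Pow(-10, 2)), 2), 2) = Pow(Add(Mul(Rational(-1, 5), 100), 2), 2) = Pow(Add(-20, 2), 2) = Pow(-18, 2) = 324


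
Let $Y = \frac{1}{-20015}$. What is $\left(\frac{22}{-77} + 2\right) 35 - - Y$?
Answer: $\frac{1200899}{20015} \approx 60.0$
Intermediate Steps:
$Y = - \frac{1}{20015} \approx -4.9963 \cdot 10^{-5}$
$\left(\frac{22}{-77} + 2\right) 35 - - Y = \left(\frac{22}{-77} + 2\right) 35 - \left(-1\right) \left(- \frac{1}{20015}\right) = \left(22 \left(- \frac{1}{77}\right) + 2\right) 35 - \frac{1}{20015} = \left(- \frac{2}{7} + 2\right) 35 - \frac{1}{20015} = \frac{12}{7} \cdot 35 - \frac{1}{20015} = 60 - \frac{1}{20015} = \frac{1200899}{20015}$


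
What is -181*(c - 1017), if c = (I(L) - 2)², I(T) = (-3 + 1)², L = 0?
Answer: 183353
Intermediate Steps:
I(T) = 4 (I(T) = (-2)² = 4)
c = 4 (c = (4 - 2)² = 2² = 4)
-181*(c - 1017) = -181*(4 - 1017) = -181*(-1013) = 183353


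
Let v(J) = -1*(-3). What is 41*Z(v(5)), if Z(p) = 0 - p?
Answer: -123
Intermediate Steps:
v(J) = 3
Z(p) = -p
41*Z(v(5)) = 41*(-1*3) = 41*(-3) = -123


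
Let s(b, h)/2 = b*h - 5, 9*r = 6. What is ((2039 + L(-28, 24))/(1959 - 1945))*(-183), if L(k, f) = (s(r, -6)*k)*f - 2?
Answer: -369477/2 ≈ -1.8474e+5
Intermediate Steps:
r = ⅔ (r = (⅑)*6 = ⅔ ≈ 0.66667)
s(b, h) = -10 + 2*b*h (s(b, h) = 2*(b*h - 5) = 2*(-5 + b*h) = -10 + 2*b*h)
L(k, f) = -2 - 18*f*k (L(k, f) = ((-10 + 2*(⅔)*(-6))*k)*f - 2 = ((-10 - 8)*k)*f - 2 = (-18*k)*f - 2 = -18*f*k - 2 = -2 - 18*f*k)
((2039 + L(-28, 24))/(1959 - 1945))*(-183) = ((2039 + (-2 - 18*24*(-28)))/(1959 - 1945))*(-183) = ((2039 + (-2 + 12096))/14)*(-183) = ((2039 + 12094)*(1/14))*(-183) = (14133*(1/14))*(-183) = (2019/2)*(-183) = -369477/2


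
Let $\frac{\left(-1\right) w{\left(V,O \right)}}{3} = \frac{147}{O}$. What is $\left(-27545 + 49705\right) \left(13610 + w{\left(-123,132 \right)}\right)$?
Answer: $\frac{3316759220}{11} \approx 3.0152 \cdot 10^{8}$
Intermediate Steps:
$w{\left(V,O \right)} = - \frac{441}{O}$ ($w{\left(V,O \right)} = - 3 \frac{147}{O} = - \frac{441}{O}$)
$\left(-27545 + 49705\right) \left(13610 + w{\left(-123,132 \right)}\right) = \left(-27545 + 49705\right) \left(13610 - \frac{441}{132}\right) = 22160 \left(13610 - \frac{147}{44}\right) = 22160 \cdot \frac{598693}{44} = \frac{3316759220}{11}$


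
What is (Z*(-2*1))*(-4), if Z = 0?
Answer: 0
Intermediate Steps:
(Z*(-2*1))*(-4) = (0*(-2*1))*(-4) = (0*(-2))*(-4) = 0*(-4) = 0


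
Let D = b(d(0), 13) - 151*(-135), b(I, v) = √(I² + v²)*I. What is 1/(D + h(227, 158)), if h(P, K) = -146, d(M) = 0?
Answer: 1/20239 ≈ 4.9410e-5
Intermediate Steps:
b(I, v) = I*√(I² + v²)
D = 20385 (D = 0*√(0² + 13²) - 151*(-135) = 0*√(0 + 169) + 20385 = 0*√169 + 20385 = 0*13 + 20385 = 0 + 20385 = 20385)
1/(D + h(227, 158)) = 1/(20385 - 146) = 1/20239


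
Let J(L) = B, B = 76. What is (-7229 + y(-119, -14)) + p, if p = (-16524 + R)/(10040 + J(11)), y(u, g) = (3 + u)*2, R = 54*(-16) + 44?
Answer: -18873205/2529 ≈ -7462.7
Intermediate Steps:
R = -820 (R = -864 + 44 = -820)
J(L) = 76
y(u, g) = 6 + 2*u
p = -4336/2529 (p = (-16524 - 820)/(10040 + 76) = -17344/10116 = -17344*1/10116 = -4336/2529 ≈ -1.7145)
(-7229 + y(-119, -14)) + p = (-7229 + (6 + 2*(-119))) - 4336/2529 = (-7229 + (6 - 238)) - 4336/2529 = (-7229 - 232) - 4336/2529 = -7461 - 4336/2529 = -18873205/2529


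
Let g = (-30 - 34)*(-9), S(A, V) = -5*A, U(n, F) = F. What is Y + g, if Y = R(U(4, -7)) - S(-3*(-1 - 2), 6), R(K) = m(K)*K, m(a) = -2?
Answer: 635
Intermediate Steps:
R(K) = -2*K
g = 576 (g = -64*(-9) = 576)
Y = 59 (Y = -2*(-7) - (-5)*(-3*(-1 - 2)) = 14 - (-5)*(-3*(-3)) = 14 - (-5)*9 = 14 - 1*(-45) = 14 + 45 = 59)
Y + g = 59 + 576 = 635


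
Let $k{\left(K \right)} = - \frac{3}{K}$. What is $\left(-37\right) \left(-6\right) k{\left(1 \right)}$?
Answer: $-666$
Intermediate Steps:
$\left(-37\right) \left(-6\right) k{\left(1 \right)} = \left(-37\right) \left(-6\right) \left(- \frac{3}{1}\right) = 222 \left(\left(-3\right) 1\right) = 222 \left(-3\right) = -666$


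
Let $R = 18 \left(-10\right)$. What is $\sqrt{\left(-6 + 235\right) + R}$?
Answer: $7$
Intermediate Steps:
$R = -180$
$\sqrt{\left(-6 + 235\right) + R} = \sqrt{\left(-6 + 235\right) - 180} = \sqrt{229 - 180} = \sqrt{49} = 7$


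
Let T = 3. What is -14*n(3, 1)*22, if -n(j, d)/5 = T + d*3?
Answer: 9240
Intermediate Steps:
n(j, d) = -15 - 15*d (n(j, d) = -5*(3 + d*3) = -5*(3 + 3*d) = -15 - 15*d)
-14*n(3, 1)*22 = -14*(-15 - 15*1)*22 = -14*(-15 - 15)*22 = -14*(-30)*22 = 420*22 = 9240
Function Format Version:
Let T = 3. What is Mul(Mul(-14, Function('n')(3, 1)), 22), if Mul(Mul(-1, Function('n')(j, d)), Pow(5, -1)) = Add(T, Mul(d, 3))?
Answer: 9240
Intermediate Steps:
Function('n')(j, d) = Add(-15, Mul(-15, d)) (Function('n')(j, d) = Mul(-5, Add(3, Mul(d, 3))) = Mul(-5, Add(3, Mul(3, d))) = Add(-15, Mul(-15, d)))
Mul(Mul(-14, Function('n')(3, 1)), 22) = Mul(Mul(-14, Add(-15, Mul(-15, 1))), 22) = Mul(Mul(-14, Add(-15, -15)), 22) = Mul(Mul(-14, -30), 22) = Mul(420, 22) = 9240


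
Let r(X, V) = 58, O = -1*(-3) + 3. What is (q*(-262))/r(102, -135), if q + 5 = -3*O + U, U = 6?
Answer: 2227/29 ≈ 76.793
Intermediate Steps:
O = 6 (O = 3 + 3 = 6)
q = -17 (q = -5 + (-3*6 + 6) = -5 + (-18 + 6) = -5 - 12 = -17)
(q*(-262))/r(102, -135) = -17*(-262)/58 = 4454*(1/58) = 2227/29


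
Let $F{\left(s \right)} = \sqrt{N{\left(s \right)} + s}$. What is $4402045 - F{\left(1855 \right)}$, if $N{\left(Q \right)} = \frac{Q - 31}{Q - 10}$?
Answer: $4402045 - \frac{\sqrt{701981295}}{615} \approx 4.402 \cdot 10^{6}$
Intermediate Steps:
$N{\left(Q \right)} = \frac{-31 + Q}{-10 + Q}$
$F{\left(s \right)} = \sqrt{s + \frac{-31 + s}{-10 + s}}$ ($F{\left(s \right)} = \sqrt{\frac{-31 + s}{-10 + s} + s} = \sqrt{s + \frac{-31 + s}{-10 + s}}$)
$4402045 - F{\left(1855 \right)} = 4402045 - \sqrt{\frac{-31 + 1855 + 1855 \left(-10 + 1855\right)}{-10 + 1855}} = 4402045 - \sqrt{\frac{-31 + 1855 + 1855 \cdot 1845}{1845}} = 4402045 - \sqrt{\frac{-31 + 1855 + 3422475}{1845}} = 4402045 - \sqrt{\frac{1}{1845} \cdot 3424299} = 4402045 - \sqrt{\frac{1141433}{615}} = 4402045 - \frac{\sqrt{701981295}}{615}$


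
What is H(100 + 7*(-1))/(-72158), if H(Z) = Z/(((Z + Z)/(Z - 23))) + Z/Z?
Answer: -18/36079 ≈ -0.00049890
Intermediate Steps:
H(Z) = -21/2 + Z/2 (H(Z) = Z/(((2*Z)/(-23 + Z))) + 1 = Z/((2*Z/(-23 + Z))) + 1 = Z*((-23 + Z)/(2*Z)) + 1 = (-23/2 + Z/2) + 1 = -21/2 + Z/2)
H(100 + 7*(-1))/(-72158) = (-21/2 + (100 + 7*(-1))/2)/(-72158) = (-21/2 + (100 - 7)/2)*(-1/72158) = (-21/2 + (1/2)*93)*(-1/72158) = (-21/2 + 93/2)*(-1/72158) = 36*(-1/72158) = -18/36079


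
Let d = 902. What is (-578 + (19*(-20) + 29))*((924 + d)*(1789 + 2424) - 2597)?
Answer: -7144326789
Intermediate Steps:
(-578 + (19*(-20) + 29))*((924 + d)*(1789 + 2424) - 2597) = (-578 + (19*(-20) + 29))*((924 + 902)*(1789 + 2424) - 2597) = (-578 + (-380 + 29))*(1826*4213 - 2597) = (-578 - 351)*(7692938 - 2597) = -929*7690341 = -7144326789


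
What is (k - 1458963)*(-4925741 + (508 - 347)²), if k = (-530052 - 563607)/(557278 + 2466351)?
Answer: 3087841316197704360/431947 ≈ 7.1487e+12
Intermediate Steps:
k = -156237/431947 (k = -1093659/3023629 = -1093659*1/3023629 = -156237/431947 ≈ -0.36170)
(k - 1458963)*(-4925741 + (508 - 347)²) = (-156237/431947 - 1458963)*(-4925741 + (508 - 347)²) = -630194847198*(-4925741 + 161²)/431947 = -630194847198*(-4925741 + 25921)/431947 = -630194847198/431947*(-4899820) = 3087841316197704360/431947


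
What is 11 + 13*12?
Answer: 167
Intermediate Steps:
11 + 13*12 = 11 + 156 = 167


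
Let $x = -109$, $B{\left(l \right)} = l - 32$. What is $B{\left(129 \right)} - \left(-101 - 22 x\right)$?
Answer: $-2200$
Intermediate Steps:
$B{\left(l \right)} = -32 + l$
$B{\left(129 \right)} - \left(-101 - 22 x\right) = \left(-32 + 129\right) - \left(-101 - -2398\right) = 97 - \left(-101 + 2398\right) = 97 - 2297 = -2200$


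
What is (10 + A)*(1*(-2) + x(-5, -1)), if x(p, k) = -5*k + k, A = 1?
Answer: 22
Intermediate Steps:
x(p, k) = -4*k
(10 + A)*(1*(-2) + x(-5, -1)) = (10 + 1)*(1*(-2) - 4*(-1)) = 11*(-2 + 4) = 11*2 = 22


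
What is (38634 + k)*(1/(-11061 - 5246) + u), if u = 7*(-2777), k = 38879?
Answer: -24570983378062/16307 ≈ -1.5068e+9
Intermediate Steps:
u = -19439
(38634 + k)*(1/(-11061 - 5246) + u) = (38634 + 38879)*(1/(-11061 - 5246) - 19439) = 77513*(1/(-16307) - 19439) = 77513*(-1/16307 - 19439) = 77513*(-316991774/16307) = -24570983378062/16307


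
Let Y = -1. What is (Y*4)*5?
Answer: -20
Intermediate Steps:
(Y*4)*5 = -1*4*5 = -4*5 = -20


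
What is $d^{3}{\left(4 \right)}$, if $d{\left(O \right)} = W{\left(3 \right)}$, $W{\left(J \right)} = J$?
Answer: $27$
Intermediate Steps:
$d{\left(O \right)} = 3$
$d^{3}{\left(4 \right)} = 3^{3} = 27$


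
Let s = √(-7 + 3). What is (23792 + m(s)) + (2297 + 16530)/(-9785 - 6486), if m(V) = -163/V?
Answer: 387100805/16271 + 163*I/2 ≈ 23791.0 + 81.5*I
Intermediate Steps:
s = 2*I (s = √(-4) = 2*I ≈ 2.0*I)
(23792 + m(s)) + (2297 + 16530)/(-9785 - 6486) = (23792 - 163*(-I/2)) + (2297 + 16530)/(-9785 - 6486) = (23792 - (-163)*I/2) + 18827/(-16271) = (23792 + 163*I/2) + 18827*(-1/16271) = (23792 + 163*I/2) - 18827/16271 = 387100805/16271 + 163*I/2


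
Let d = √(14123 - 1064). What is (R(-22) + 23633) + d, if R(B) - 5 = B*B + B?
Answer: 24100 + 3*√1451 ≈ 24214.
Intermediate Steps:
d = 3*√1451 (d = √13059 = 3*√1451 ≈ 114.28)
R(B) = 5 + B + B² (R(B) = 5 + (B*B + B) = 5 + (B² + B) = 5 + (B + B²) = 5 + B + B²)
(R(-22) + 23633) + d = ((5 - 22 + (-22)²) + 23633) + 3*√1451 = ((5 - 22 + 484) + 23633) + 3*√1451 = (467 + 23633) + 3*√1451 = 24100 + 3*√1451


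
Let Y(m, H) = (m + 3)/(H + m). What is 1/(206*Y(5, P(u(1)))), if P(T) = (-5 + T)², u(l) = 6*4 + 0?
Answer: 183/824 ≈ 0.22209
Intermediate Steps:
u(l) = 24 (u(l) = 24 + 0 = 24)
Y(m, H) = (3 + m)/(H + m)
1/(206*Y(5, P(u(1)))) = 1/(206*((3 + 5)/((-5 + 24)² + 5))) = 1/(206*(8/(19² + 5))) = 1/(206*(8/(361 + 5))) = 1/(206*(8/366)) = 1/(206*((1/366)*8)) = 1/(206*(4/183)) = 1/(824/183) = 183/824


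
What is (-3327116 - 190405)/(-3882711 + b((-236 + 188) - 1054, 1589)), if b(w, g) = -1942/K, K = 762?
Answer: 1340175501/1479313862 ≈ 0.90594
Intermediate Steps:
b(w, g) = -971/381 (b(w, g) = -1942/762 = -1942*1/762 = -971/381)
(-3327116 - 190405)/(-3882711 + b((-236 + 188) - 1054, 1589)) = (-3327116 - 190405)/(-3882711 - 971/381) = -3517521/(-1479313862/381) = -3517521*(-381/1479313862) = 1340175501/1479313862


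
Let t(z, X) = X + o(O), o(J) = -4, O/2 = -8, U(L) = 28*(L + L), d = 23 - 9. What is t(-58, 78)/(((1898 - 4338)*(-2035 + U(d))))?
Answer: 37/1526220 ≈ 2.4243e-5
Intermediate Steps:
d = 14
U(L) = 56*L (U(L) = 28*(2*L) = 56*L)
O = -16 (O = 2*(-8) = -16)
t(z, X) = -4 + X (t(z, X) = X - 4 = -4 + X)
t(-58, 78)/(((1898 - 4338)*(-2035 + U(d)))) = (-4 + 78)/(((1898 - 4338)*(-2035 + 56*14))) = 74/((-2440*(-2035 + 784))) = 74/((-2440*(-1251))) = 74/3052440 = 74*(1/3052440) = 37/1526220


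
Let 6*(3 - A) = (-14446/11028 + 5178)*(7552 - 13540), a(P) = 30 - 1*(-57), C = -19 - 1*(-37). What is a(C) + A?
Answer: 14243838361/2757 ≈ 5.1664e+6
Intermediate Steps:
C = 18 (C = -19 + 37 = 18)
a(P) = 87 (a(P) = 30 + 57 = 87)
A = 14243598502/2757 (A = 3 - (-14446/11028 + 5178)*(7552 - 13540)/6 = 3 - (-14446*1/11028 + 5178)*(-5988)/6 = 3 - (-7223/5514 + 5178)*(-5988)/6 = 3 - 28544269*(-5988)/33084 = 3 - 1/6*(-28487180462/919) = 3 + 14243590231/2757 = 14243598502/2757 ≈ 5.1663e+6)
a(C) + A = 87 + 14243598502/2757 = 14243838361/2757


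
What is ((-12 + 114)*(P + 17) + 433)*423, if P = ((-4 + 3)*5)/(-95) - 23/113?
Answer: 1954048923/2147 ≈ 9.1013e+5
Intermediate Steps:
P = -324/2147 (P = -1*5*(-1/95) - 23*1/113 = -5*(-1/95) - 23/113 = 1/19 - 23/113 = -324/2147 ≈ -0.15091)
((-12 + 114)*(P + 17) + 433)*423 = ((-12 + 114)*(-324/2147 + 17) + 433)*423 = (102*(36175/2147) + 433)*423 = (3689850/2147 + 433)*423 = (4619501/2147)*423 = 1954048923/2147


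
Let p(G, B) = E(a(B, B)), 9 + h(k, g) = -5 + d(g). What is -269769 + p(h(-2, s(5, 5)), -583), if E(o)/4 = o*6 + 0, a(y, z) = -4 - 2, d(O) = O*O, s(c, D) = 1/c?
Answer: -269913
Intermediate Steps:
d(O) = O²
a(y, z) = -6
E(o) = 24*o (E(o) = 4*(o*6 + 0) = 4*(6*o + 0) = 4*(6*o) = 24*o)
h(k, g) = -14 + g² (h(k, g) = -9 + (-5 + g²) = -14 + g²)
p(G, B) = -144 (p(G, B) = 24*(-6) = -144)
-269769 + p(h(-2, s(5, 5)), -583) = -269769 - 144 = -269913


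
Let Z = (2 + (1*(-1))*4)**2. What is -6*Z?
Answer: -24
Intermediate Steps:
Z = 4 (Z = (2 - 1*4)**2 = (2 - 4)**2 = (-2)**2 = 4)
-6*Z = -6*4 = -24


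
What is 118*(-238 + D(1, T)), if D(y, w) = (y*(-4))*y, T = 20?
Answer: -28556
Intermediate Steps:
D(y, w) = -4*y² (D(y, w) = (-4*y)*y = -4*y²)
118*(-238 + D(1, T)) = 118*(-238 - 4*1²) = 118*(-238 - 4*1) = 118*(-238 - 4) = 118*(-242) = -28556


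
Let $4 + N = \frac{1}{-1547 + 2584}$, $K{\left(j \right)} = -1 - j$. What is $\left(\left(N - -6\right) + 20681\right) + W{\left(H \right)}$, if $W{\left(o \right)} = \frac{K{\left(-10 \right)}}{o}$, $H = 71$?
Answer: $\frac{1522836645}{73627} \approx 20683.0$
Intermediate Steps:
$N = - \frac{4147}{1037}$ ($N = -4 + \frac{1}{-1547 + 2584} = -4 + \frac{1}{1037} = - \frac{4147}{1037} \approx -3.999$)
$W{\left(o \right)} = \frac{9}{o}$ ($W{\left(o \right)} = \frac{-1 - -10}{o} = \frac{-1 + 10}{o} = \frac{9}{o}$)
$\left(\left(N - -6\right) + 20681\right) + W{\left(H \right)} = \left(\left(- \frac{4147}{1037} - -6\right) + 20681\right) + \frac{9}{71} = \left(\left(- \frac{4147}{1037} + 6\right) + 20681\right) + 9 \cdot \frac{1}{71} = \left(\frac{2075}{1037} + 20681\right) + \frac{9}{71} = \frac{21448272}{1037} + \frac{9}{71} = \frac{1522836645}{73627}$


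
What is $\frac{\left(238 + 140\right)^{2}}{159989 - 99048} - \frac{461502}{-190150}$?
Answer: $\frac{27646892991}{5793965575} \approx 4.7717$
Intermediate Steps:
$\frac{\left(238 + 140\right)^{2}}{159989 - 99048} - \frac{461502}{-190150} = \frac{378^{2}}{60941} - - \frac{230751}{95075} = 142884 \cdot \frac{1}{60941} + \frac{230751}{95075} = \frac{142884}{60941} + \frac{230751}{95075} = \frac{27646892991}{5793965575}$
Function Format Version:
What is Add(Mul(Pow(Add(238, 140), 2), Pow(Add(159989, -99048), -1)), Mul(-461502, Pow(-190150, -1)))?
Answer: Rational(27646892991, 5793965575) ≈ 4.7717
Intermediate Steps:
Add(Mul(Pow(Add(238, 140), 2), Pow(Add(159989, -99048), -1)), Mul(-461502, Pow(-190150, -1))) = Add(Mul(Pow(378, 2), Pow(60941, -1)), Mul(-461502, Rational(-1, 190150))) = Add(Mul(142884, Rational(1, 60941)), Rational(230751, 95075)) = Add(Rational(142884, 60941), Rational(230751, 95075)) = Rational(27646892991, 5793965575)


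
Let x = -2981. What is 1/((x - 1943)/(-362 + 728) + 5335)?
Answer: 183/973843 ≈ 0.00018792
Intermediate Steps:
1/((x - 1943)/(-362 + 728) + 5335) = 1/((-2981 - 1943)/(-362 + 728) + 5335) = 1/(-4924/366 + 5335) = 1/(-4924*1/366 + 5335) = 1/(-2462/183 + 5335) = 1/(973843/183) = 183/973843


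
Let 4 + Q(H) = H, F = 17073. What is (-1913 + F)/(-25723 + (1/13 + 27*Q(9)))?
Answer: -197080/332643 ≈ -0.59247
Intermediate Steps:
Q(H) = -4 + H
(-1913 + F)/(-25723 + (1/13 + 27*Q(9))) = (-1913 + 17073)/(-25723 + (1/13 + 27*(-4 + 9))) = 15160/(-25723 + (1/13 + 27*5)) = 15160/(-25723 + (1/13 + 135)) = 15160/(-25723 + 1756/13) = 15160/(-332643/13) = 15160*(-13/332643) = -197080/332643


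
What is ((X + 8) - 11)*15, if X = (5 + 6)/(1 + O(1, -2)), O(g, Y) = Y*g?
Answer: -210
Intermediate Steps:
X = -11 (X = (5 + 6)/(1 - 2*1) = 11/(1 - 2) = 11/(-1) = 11*(-1) = -11)
((X + 8) - 11)*15 = ((-11 + 8) - 11)*15 = (-3 - 11)*15 = -14*15 = -210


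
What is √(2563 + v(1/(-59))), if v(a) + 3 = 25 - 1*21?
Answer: 2*√641 ≈ 50.636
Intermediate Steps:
v(a) = 1 (v(a) = -3 + (25 - 1*21) = -3 + (25 - 21) = -3 + 4 = 1)
√(2563 + v(1/(-59))) = √(2563 + 1) = √2564 = 2*√641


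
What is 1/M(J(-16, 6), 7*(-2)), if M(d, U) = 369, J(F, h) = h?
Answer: 1/369 ≈ 0.0027100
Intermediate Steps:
1/M(J(-16, 6), 7*(-2)) = 1/369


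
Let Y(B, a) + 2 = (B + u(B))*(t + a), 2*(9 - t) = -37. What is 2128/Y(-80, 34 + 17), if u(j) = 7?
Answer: -4256/11465 ≈ -0.37122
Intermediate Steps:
t = 55/2 (t = 9 - 1/2*(-37) = 9 + 37/2 = 55/2 ≈ 27.500)
Y(B, a) = -2 + (7 + B)*(55/2 + a) (Y(B, a) = -2 + (B + 7)*(55/2 + a) = -2 + (7 + B)*(55/2 + a))
2128/Y(-80, 34 + 17) = 2128/(381/2 + 7*(34 + 17) + (55/2)*(-80) - 80*(34 + 17)) = 2128/(381/2 + 7*51 - 2200 - 80*51) = 2128/(381/2 + 357 - 2200 - 4080) = 2128/(-11465/2) = 2128*(-2/11465) = -4256/11465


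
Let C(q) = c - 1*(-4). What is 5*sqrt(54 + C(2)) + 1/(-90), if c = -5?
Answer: -1/90 + 5*sqrt(53) ≈ 36.389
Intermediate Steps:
C(q) = -1 (C(q) = -5 - 1*(-4) = -5 + 4 = -1)
5*sqrt(54 + C(2)) + 1/(-90) = 5*sqrt(54 - 1) + 1/(-90) = 5*sqrt(53) - 1/90 = -1/90 + 5*sqrt(53)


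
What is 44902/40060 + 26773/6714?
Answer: 171749801/33620355 ≈ 5.1085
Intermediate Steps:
44902/40060 + 26773/6714 = 44902*(1/40060) + 26773*(1/6714) = 22451/20030 + 26773/6714 = 171749801/33620355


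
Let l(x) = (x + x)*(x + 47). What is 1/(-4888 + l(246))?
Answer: 1/139268 ≈ 7.1804e-6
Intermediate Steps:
l(x) = 2*x*(47 + x) (l(x) = (2*x)*(47 + x) = 2*x*(47 + x))
1/(-4888 + l(246)) = 1/(-4888 + 2*246*(47 + 246)) = 1/(-4888 + 2*246*293) = 1/(-4888 + 144156) = 1/139268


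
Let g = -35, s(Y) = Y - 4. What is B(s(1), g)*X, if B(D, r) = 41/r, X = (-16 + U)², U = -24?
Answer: -13120/7 ≈ -1874.3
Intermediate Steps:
X = 1600 (X = (-16 - 24)² = (-40)² = 1600)
s(Y) = -4 + Y
B(s(1), g)*X = (41/(-35))*1600 = (41*(-1/35))*1600 = -41/35*1600 = -13120/7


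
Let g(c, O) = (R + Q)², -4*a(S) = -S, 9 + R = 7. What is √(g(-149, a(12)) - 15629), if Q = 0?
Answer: 125*I ≈ 125.0*I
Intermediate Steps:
R = -2 (R = -9 + 7 = -2)
a(S) = S/4 (a(S) = -(-1)*S/4 = S/4)
g(c, O) = 4 (g(c, O) = (-2 + 0)² = (-2)² = 4)
√(g(-149, a(12)) - 15629) = √(4 - 15629) = √(-15625) = 125*I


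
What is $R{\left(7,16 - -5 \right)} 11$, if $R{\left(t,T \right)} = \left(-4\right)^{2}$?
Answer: $176$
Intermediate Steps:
$R{\left(t,T \right)} = 16$
$R{\left(7,16 - -5 \right)} 11 = 16 \cdot 11 = 176$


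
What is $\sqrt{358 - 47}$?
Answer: $\sqrt{311} \approx 17.635$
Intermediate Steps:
$\sqrt{358 - 47} = \sqrt{311}$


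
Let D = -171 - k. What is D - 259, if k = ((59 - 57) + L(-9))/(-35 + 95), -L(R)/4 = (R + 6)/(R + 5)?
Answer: -25799/60 ≈ -429.98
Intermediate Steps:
L(R) = -4*(6 + R)/(5 + R) (L(R) = -4*(R + 6)/(R + 5) = -4*(6 + R)/(5 + R))
k = -1/60 (k = ((59 - 57) + 4*(-6 - 1*(-9))/(5 - 9))/(-35 + 95) = (2 + 4*(-6 + 9)/(-4))/60 = (2 + 4*(-¼)*3)*(1/60) = (2 - 3)*(1/60) = -1*1/60 = -1/60 ≈ -0.016667)
D = -10259/60 (D = -171 - 1*(-1/60) = -171 + 1/60 = -10259/60 ≈ -170.98)
D - 259 = -10259/60 - 259 = -25799/60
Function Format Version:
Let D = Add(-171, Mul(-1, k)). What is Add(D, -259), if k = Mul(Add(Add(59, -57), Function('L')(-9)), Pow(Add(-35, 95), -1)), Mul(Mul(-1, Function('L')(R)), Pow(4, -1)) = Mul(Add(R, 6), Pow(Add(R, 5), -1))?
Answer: Rational(-25799, 60) ≈ -429.98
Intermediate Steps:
Function('L')(R) = Mul(-4, Pow(Add(5, R), -1), Add(6, R)) (Function('L')(R) = Mul(-4, Mul(Add(R, 6), Pow(Add(R, 5), -1))) = Mul(-4, Mul(Add(6, R), Pow(Add(5, R), -1))) = Mul(-4, Mul(Pow(Add(5, R), -1), Add(6, R))) = Mul(-4, Pow(Add(5, R), -1), Add(6, R)))
k = Rational(-1, 60) (k = Mul(Add(Add(59, -57), Mul(4, Pow(Add(5, -9), -1), Add(-6, Mul(-1, -9)))), Pow(Add(-35, 95), -1)) = Mul(Add(2, Mul(4, Pow(-4, -1), Add(-6, 9))), Pow(60, -1)) = Mul(Add(2, Mul(4, Rational(-1, 4), 3)), Rational(1, 60)) = Mul(Add(2, -3), Rational(1, 60)) = Mul(-1, Rational(1, 60)) = Rational(-1, 60) ≈ -0.016667)
D = Rational(-10259, 60) (D = Add(-171, Mul(-1, Rational(-1, 60))) = Add(-171, Rational(1, 60)) = Rational(-10259, 60) ≈ -170.98)
Add(D, -259) = Add(Rational(-10259, 60), -259) = Rational(-25799, 60)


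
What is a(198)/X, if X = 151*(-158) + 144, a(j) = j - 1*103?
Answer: -95/23714 ≈ -0.0040061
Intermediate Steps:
a(j) = -103 + j (a(j) = j - 103 = -103 + j)
X = -23714 (X = -23858 + 144 = -23714)
a(198)/X = (-103 + 198)/(-23714) = 95*(-1/23714) = -95/23714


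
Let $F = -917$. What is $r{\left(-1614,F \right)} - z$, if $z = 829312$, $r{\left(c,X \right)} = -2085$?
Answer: $-831397$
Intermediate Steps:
$r{\left(-1614,F \right)} - z = -2085 - 829312 = -831397$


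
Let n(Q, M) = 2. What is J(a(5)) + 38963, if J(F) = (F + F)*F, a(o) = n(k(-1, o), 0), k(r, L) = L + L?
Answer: 38971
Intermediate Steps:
k(r, L) = 2*L
a(o) = 2
J(F) = 2*F**2 (J(F) = (2*F)*F = 2*F**2)
J(a(5)) + 38963 = 2*2**2 + 38963 = 2*4 + 38963 = 8 + 38963 = 38971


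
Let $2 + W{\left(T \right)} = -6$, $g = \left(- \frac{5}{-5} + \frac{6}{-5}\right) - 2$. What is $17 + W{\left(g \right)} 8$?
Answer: $-47$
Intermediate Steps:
$g = - \frac{11}{5}$ ($g = \left(\left(-5\right) \left(- \frac{1}{5}\right) + 6 \left(- \frac{1}{5}\right)\right) - 2 = \left(1 - \frac{6}{5}\right) - 2 = - \frac{1}{5} - 2 = - \frac{11}{5} \approx -2.2$)
$W{\left(T \right)} = -8$ ($W{\left(T \right)} = -2 - 6 = -8$)
$17 + W{\left(g \right)} 8 = 17 - 64 = -47$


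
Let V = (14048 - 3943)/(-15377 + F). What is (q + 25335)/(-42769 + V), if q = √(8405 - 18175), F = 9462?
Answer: -3330145/5621972 - 1183*I*√9770/50597748 ≈ -0.59234 - 0.002311*I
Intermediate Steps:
V = -2021/1183 (V = (14048 - 3943)/(-15377 + 9462) = 10105/(-5915) = 10105*(-1/5915) = -2021/1183 ≈ -1.7084)
q = I*√9770 (q = √(-9770) = I*√9770 ≈ 98.843*I)
(q + 25335)/(-42769 + V) = (I*√9770 + 25335)/(-42769 - 2021/1183) = (25335 + I*√9770)/(-50597748/1183) = (25335 + I*√9770)*(-1183/50597748) = -3330145/5621972 - 1183*I*√9770/50597748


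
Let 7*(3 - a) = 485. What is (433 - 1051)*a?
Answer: 286752/7 ≈ 40965.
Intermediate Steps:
a = -464/7 (a = 3 - 1/7*485 = 3 - 485/7 = -464/7 ≈ -66.286)
(433 - 1051)*a = (433 - 1051)*(-464/7) = -618*(-464/7) = 286752/7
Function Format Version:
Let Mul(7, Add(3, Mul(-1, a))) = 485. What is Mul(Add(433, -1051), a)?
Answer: Rational(286752, 7) ≈ 40965.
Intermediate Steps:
a = Rational(-464, 7) (a = Add(3, Mul(Rational(-1, 7), 485)) = Add(3, Rational(-485, 7)) = Rational(-464, 7) ≈ -66.286)
Mul(Add(433, -1051), a) = Mul(Add(433, -1051), Rational(-464, 7)) = Mul(-618, Rational(-464, 7)) = Rational(286752, 7)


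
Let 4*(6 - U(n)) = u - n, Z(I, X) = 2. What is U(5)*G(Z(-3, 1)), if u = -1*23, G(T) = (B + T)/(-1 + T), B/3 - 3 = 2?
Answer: 221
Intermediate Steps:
B = 15 (B = 9 + 3*2 = 9 + 6 = 15)
G(T) = (15 + T)/(-1 + T)
u = -23
U(n) = 47/4 + n/4 (U(n) = 6 - (-23 - n)/4 = 6 + (23/4 + n/4) = 47/4 + n/4)
U(5)*G(Z(-3, 1)) = (47/4 + (1/4)*5)*((15 + 2)/(-1 + 2)) = (47/4 + 5/4)*(17/1) = 13*(1*17) = 13*17 = 221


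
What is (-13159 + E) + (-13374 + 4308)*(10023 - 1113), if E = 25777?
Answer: -80765442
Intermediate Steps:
(-13159 + E) + (-13374 + 4308)*(10023 - 1113) = (-13159 + 25777) + (-13374 + 4308)*(10023 - 1113) = 12618 - 9066*8910 = 12618 - 80778060 = -80765442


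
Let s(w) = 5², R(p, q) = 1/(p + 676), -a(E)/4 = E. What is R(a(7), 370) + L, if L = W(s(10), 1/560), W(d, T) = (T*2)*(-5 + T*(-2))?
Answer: -103681/6350400 ≈ -0.016327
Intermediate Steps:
a(E) = -4*E
R(p, q) = 1/(676 + p)
s(w) = 25
W(d, T) = 2*T*(-5 - 2*T) (W(d, T) = (2*T)*(-5 - 2*T) = 2*T*(-5 - 2*T))
L = -1401/78400 (L = -2*(5 + 2/560)/560 = -2*1/560*(5 + 2*(1/560)) = -2*1/560*(5 + 1/280) = -2*1/560*1401/280 = -1401/78400 ≈ -0.017870)
R(a(7), 370) + L = 1/(676 - 4*7) - 1401/78400 = 1/(676 - 28) - 1401/78400 = 1/648 - 1401/78400 = -103681/6350400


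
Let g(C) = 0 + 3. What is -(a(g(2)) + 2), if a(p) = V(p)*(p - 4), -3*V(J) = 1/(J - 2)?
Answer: -7/3 ≈ -2.3333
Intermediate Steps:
V(J) = -1/(3*(-2 + J)) (V(J) = -1/(3*(J - 2)) = -1/(3*(-2 + J)))
g(C) = 3
a(p) = -(-4 + p)/(-6 + 3*p) (a(p) = (-1/(-6 + 3*p))*(p - 4) = (-1/(-6 + 3*p))*(-4 + p) = -(-4 + p)/(-6 + 3*p))
-(a(g(2)) + 2) = -((4 - 1*3)/(3*(-2 + 3)) + 2) = -((1/3)*(4 - 3)/1 + 2) = -((1/3)*1*1 + 2) = -(1/3 + 2) = -1*7/3 = -7/3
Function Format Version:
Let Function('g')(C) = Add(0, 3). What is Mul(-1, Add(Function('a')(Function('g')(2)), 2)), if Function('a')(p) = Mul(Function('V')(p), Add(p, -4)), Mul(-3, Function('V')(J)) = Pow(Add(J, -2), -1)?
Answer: Rational(-7, 3) ≈ -2.3333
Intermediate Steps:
Function('V')(J) = Mul(Rational(-1, 3), Pow(Add(-2, J), -1)) (Function('V')(J) = Mul(Rational(-1, 3), Pow(Add(J, -2), -1)) = Mul(Rational(-1, 3), Pow(Add(-2, J), -1)))
Function('g')(C) = 3
Function('a')(p) = Mul(-1, Pow(Add(-6, Mul(3, p)), -1), Add(-4, p)) (Function('a')(p) = Mul(Mul(-1, Pow(Add(-6, Mul(3, p)), -1)), Add(p, -4)) = Mul(Mul(-1, Pow(Add(-6, Mul(3, p)), -1)), Add(-4, p)) = Mul(-1, Pow(Add(-6, Mul(3, p)), -1), Add(-4, p)))
Mul(-1, Add(Function('a')(Function('g')(2)), 2)) = Mul(-1, Add(Mul(Rational(1, 3), Pow(Add(-2, 3), -1), Add(4, Mul(-1, 3))), 2)) = Mul(-1, Add(Mul(Rational(1, 3), Pow(1, -1), Add(4, -3)), 2)) = Mul(-1, Add(Mul(Rational(1, 3), 1, 1), 2)) = Mul(-1, Add(Rational(1, 3), 2)) = Mul(-1, Rational(7, 3)) = Rational(-7, 3)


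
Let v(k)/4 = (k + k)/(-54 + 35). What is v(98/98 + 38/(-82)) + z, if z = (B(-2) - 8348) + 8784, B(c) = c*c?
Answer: 342584/779 ≈ 439.77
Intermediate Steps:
B(c) = c²
v(k) = -8*k/19 (v(k) = 4*((k + k)/(-54 + 35)) = 4*((2*k)/(-19)) = 4*((2*k)*(-1/19)) = 4*(-2*k/19) = -8*k/19)
z = 440 (z = ((-2)² - 8348) + 8784 = (4 - 8348) + 8784 = -8344 + 8784 = 440)
v(98/98 + 38/(-82)) + z = -8*(98/98 + 38/(-82))/19 + 440 = -8*(98*(1/98) + 38*(-1/82))/19 + 440 = -8*(1 - 19/41)/19 + 440 = -8/19*22/41 + 440 = -176/779 + 440 = 342584/779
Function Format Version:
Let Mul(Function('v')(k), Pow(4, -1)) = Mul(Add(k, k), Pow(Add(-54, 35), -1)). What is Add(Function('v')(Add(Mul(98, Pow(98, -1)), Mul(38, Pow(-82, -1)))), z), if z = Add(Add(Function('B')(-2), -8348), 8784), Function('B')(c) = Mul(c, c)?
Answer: Rational(342584, 779) ≈ 439.77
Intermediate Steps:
Function('B')(c) = Pow(c, 2)
Function('v')(k) = Mul(Rational(-8, 19), k) (Function('v')(k) = Mul(4, Mul(Add(k, k), Pow(Add(-54, 35), -1))) = Mul(4, Mul(Mul(2, k), Pow(-19, -1))) = Mul(4, Mul(Mul(2, k), Rational(-1, 19))) = Mul(4, Mul(Rational(-2, 19), k)) = Mul(Rational(-8, 19), k))
z = 440 (z = Add(Add(Pow(-2, 2), -8348), 8784) = Add(Add(4, -8348), 8784) = Add(-8344, 8784) = 440)
Add(Function('v')(Add(Mul(98, Pow(98, -1)), Mul(38, Pow(-82, -1)))), z) = Add(Mul(Rational(-8, 19), Add(Mul(98, Pow(98, -1)), Mul(38, Pow(-82, -1)))), 440) = Add(Mul(Rational(-8, 19), Add(Mul(98, Rational(1, 98)), Mul(38, Rational(-1, 82)))), 440) = Add(Mul(Rational(-8, 19), Add(1, Rational(-19, 41))), 440) = Add(Mul(Rational(-8, 19), Rational(22, 41)), 440) = Add(Rational(-176, 779), 440) = Rational(342584, 779)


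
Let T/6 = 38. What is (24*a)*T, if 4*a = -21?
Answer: -28728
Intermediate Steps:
a = -21/4 (a = (¼)*(-21) = -21/4 ≈ -5.2500)
T = 228 (T = 6*38 = 228)
(24*a)*T = (24*(-21/4))*228 = -126*228 = -28728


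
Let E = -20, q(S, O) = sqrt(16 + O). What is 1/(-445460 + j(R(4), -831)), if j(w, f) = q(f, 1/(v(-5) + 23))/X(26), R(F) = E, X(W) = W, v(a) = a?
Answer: -5420357280/2414552353948511 - 1326*sqrt(2)/2414552353948511 ≈ -2.2449e-6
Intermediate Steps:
R(F) = -20
j(w, f) = 17*sqrt(2)/156 (j(w, f) = sqrt(16 + 1/(-5 + 23))/26 = sqrt(16 + 1/18)*(1/26) = sqrt(289/18)*(1/26) = (17*sqrt(2)/6)*(1/26) = 17*sqrt(2)/156)
1/(-445460 + j(R(4), -831)) = 1/(-445460 + 17*sqrt(2)/156)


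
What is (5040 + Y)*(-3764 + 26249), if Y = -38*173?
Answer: -34491990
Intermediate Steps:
Y = -6574
(5040 + Y)*(-3764 + 26249) = (5040 - 6574)*(-3764 + 26249) = -1534*22485 = -34491990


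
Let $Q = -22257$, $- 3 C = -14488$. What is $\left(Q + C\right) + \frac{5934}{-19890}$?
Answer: $- \frac{57773704}{3315} \approx -17428.0$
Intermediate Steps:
$C = \frac{14488}{3}$ ($C = \left(- \frac{1}{3}\right) \left(-14488\right) = \frac{14488}{3} \approx 4829.3$)
$\left(Q + C\right) + \frac{5934}{-19890} = \left(-22257 + \frac{14488}{3}\right) + \frac{5934}{-19890} = - \frac{52283}{3} + 5934 \left(- \frac{1}{19890}\right) = - \frac{52283}{3} - \frac{989}{3315} = - \frac{57773704}{3315}$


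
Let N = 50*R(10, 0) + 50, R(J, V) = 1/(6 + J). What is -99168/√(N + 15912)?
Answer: -198336*√255442/127721 ≈ -784.85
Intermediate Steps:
N = 425/8 (N = 50/(6 + 10) + 50 = 50/16 + 50 = 50*(1/16) + 50 = 25/8 + 50 = 425/8 ≈ 53.125)
-99168/√(N + 15912) = -99168/√(425/8 + 15912) = -99168*2*√255442/127721 = -198336*√255442/127721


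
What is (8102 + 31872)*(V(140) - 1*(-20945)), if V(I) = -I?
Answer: 831659070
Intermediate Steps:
(8102 + 31872)*(V(140) - 1*(-20945)) = (8102 + 31872)*(-1*140 - 1*(-20945)) = 39974*(-140 + 20945) = 39974*20805 = 831659070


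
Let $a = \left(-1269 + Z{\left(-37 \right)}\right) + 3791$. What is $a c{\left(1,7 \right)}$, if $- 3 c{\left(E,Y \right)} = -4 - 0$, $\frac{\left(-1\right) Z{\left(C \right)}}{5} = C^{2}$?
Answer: $-5764$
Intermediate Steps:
$Z{\left(C \right)} = - 5 C^{2}$
$c{\left(E,Y \right)} = \frac{4}{3}$ ($c{\left(E,Y \right)} = - \frac{-4 - 0}{3} = - \frac{-4 + 0}{3} = \left(- \frac{1}{3}\right) \left(-4\right) = \frac{4}{3}$)
$a = -4323$ ($a = \left(-1269 - 5 \left(-37\right)^{2}\right) + 3791 = \left(-1269 - 6845\right) + 3791 = -8114 + 3791 = -4323$)
$a c{\left(1,7 \right)} = \left(-4323\right) \frac{4}{3} = -5764$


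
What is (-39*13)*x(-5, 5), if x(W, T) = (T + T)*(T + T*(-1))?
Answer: 0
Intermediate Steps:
x(W, T) = 0 (x(W, T) = (2*T)*(T - T) = (2*T)*0 = 0)
(-39*13)*x(-5, 5) = -39*13*0 = -507*0 = 0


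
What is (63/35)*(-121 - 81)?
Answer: -1818/5 ≈ -363.60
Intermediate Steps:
(63/35)*(-121 - 81) = (63*(1/35))*(-202) = (9/5)*(-202) = -1818/5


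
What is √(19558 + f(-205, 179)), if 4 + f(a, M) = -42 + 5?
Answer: √19517 ≈ 139.70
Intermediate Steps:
f(a, M) = -41 (f(a, M) = -4 + (-42 + 5) = -4 - 37 = -41)
√(19558 + f(-205, 179)) = √(19558 - 41) = √19517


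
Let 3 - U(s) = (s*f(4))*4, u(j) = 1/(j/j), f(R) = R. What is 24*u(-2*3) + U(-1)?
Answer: 43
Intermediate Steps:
u(j) = 1 (u(j) = 1/1 = 1)
U(s) = 3 - 16*s (U(s) = 3 - s*4*4 = 3 - 4*s*4 = 3 - 16*s)
24*u(-2*3) + U(-1) = 24*1 + (3 - 16*(-1)) = 24 + (3 + 16) = 24 + 19 = 43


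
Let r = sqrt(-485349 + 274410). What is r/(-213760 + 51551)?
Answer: -I*sqrt(210939)/162209 ≈ -0.0028314*I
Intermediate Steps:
r = I*sqrt(210939) (r = sqrt(-210939) = I*sqrt(210939) ≈ 459.28*I)
r/(-213760 + 51551) = (I*sqrt(210939))/(-213760 + 51551) = (I*sqrt(210939))/(-162209) = (I*sqrt(210939))*(-1/162209) = -I*sqrt(210939)/162209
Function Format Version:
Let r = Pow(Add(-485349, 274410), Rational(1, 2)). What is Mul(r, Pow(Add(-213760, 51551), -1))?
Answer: Mul(Rational(-1, 162209), I, Pow(210939, Rational(1, 2))) ≈ Mul(-0.0028314, I)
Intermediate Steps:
r = Mul(I, Pow(210939, Rational(1, 2))) (r = Pow(-210939, Rational(1, 2)) = Mul(I, Pow(210939, Rational(1, 2))) ≈ Mul(459.28, I))
Mul(r, Pow(Add(-213760, 51551), -1)) = Mul(Mul(I, Pow(210939, Rational(1, 2))), Pow(Add(-213760, 51551), -1)) = Mul(Mul(I, Pow(210939, Rational(1, 2))), Pow(-162209, -1)) = Mul(Mul(I, Pow(210939, Rational(1, 2))), Rational(-1, 162209)) = Mul(Rational(-1, 162209), I, Pow(210939, Rational(1, 2)))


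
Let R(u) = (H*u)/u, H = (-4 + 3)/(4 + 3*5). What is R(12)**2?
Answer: 1/361 ≈ 0.0027701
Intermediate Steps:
H = -1/19 (H = -1/(4 + 15) = -1/19 ≈ -0.052632)
R(u) = -1/19 (R(u) = (-u/19)/u = -1/19)
R(12)**2 = (-1/19)**2 = 1/361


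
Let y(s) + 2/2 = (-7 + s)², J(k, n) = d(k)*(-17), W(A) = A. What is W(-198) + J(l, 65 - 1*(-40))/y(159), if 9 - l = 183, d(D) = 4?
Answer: -269086/1359 ≈ -198.00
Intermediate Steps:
l = -174 (l = 9 - 1*183 = 9 - 183 = -174)
J(k, n) = -68 (J(k, n) = 4*(-17) = -68)
y(s) = -1 + (-7 + s)²
W(-198) + J(l, 65 - 1*(-40))/y(159) = -198 - 68/(-1 + (-7 + 159)²) = -198 - 68/(-1 + 152²) = -198 - 68/(-1 + 23104) = -198 - 68/23103 = -198 - 68*1/23103 = -198 - 4/1359 = -269086/1359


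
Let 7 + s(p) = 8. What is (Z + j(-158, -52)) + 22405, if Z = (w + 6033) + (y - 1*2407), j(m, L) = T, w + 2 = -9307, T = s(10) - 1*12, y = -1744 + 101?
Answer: 15068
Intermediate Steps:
s(p) = 1 (s(p) = -7 + 8 = 1)
y = -1643
T = -11 (T = 1 - 1*12 = 1 - 12 = -11)
w = -9309 (w = -2 - 9307 = -9309)
j(m, L) = -11
Z = -7326 (Z = (-9309 + 6033) + (-1643 - 1*2407) = -3276 + (-1643 - 2407) = -3276 - 4050 = -7326)
(Z + j(-158, -52)) + 22405 = (-7326 - 11) + 22405 = -7337 + 22405 = 15068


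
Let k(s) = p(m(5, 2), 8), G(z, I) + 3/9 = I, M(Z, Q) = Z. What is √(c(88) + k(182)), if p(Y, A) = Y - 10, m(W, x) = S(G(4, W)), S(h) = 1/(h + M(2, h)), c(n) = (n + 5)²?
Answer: √863915/10 ≈ 92.947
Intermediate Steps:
c(n) = (5 + n)²
G(z, I) = -⅓ + I
S(h) = 1/(2 + h) (S(h) = 1/(h + 2) = 1/(2 + h))
m(W, x) = 1/(5/3 + W) (m(W, x) = 1/(2 + (-⅓ + W)) = 1/(5/3 + W))
p(Y, A) = -10 + Y
k(s) = -197/20 (k(s) = -10 + 3/(5 + 3*5) = -10 + 3/(5 + 15) = -10 + 3/20 = -197/20)
√(c(88) + k(182)) = √((5 + 88)² - 197/20) = √(93² - 197/20) = √(8649 - 197/20) = √(172783/20) = √863915/10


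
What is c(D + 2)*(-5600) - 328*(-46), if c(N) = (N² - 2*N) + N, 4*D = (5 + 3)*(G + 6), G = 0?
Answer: -1004112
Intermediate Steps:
D = 12 (D = ((5 + 3)*(0 + 6))/4 = (8*6)/4 = (¼)*48 = 12)
c(N) = N² - N
c(D + 2)*(-5600) - 328*(-46) = ((12 + 2)*(-1 + (12 + 2)))*(-5600) - 328*(-46) = (14*(-1 + 14))*(-5600) + 15088 = (14*13)*(-5600) + 15088 = 182*(-5600) + 15088 = -1019200 + 15088 = -1004112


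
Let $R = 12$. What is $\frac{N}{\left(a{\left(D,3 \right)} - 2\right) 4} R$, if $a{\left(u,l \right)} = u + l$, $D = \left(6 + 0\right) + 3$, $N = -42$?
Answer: $- \frac{63}{5} \approx -12.6$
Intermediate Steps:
$D = 9$ ($D = 6 + 3 = 9$)
$a{\left(u,l \right)} = l + u$
$\frac{N}{\left(a{\left(D,3 \right)} - 2\right) 4} R = - \frac{42}{\left(\left(3 + 9\right) - 2\right) 4} \cdot 12 = - \frac{42}{\left(12 - 2\right) 4} \cdot 12 = - \frac{42}{10 \cdot 4} \cdot 12 = - \frac{42}{40} \cdot 12 = \left(-42\right) \frac{1}{40} \cdot 12 = \left(- \frac{21}{20}\right) 12 = - \frac{63}{5}$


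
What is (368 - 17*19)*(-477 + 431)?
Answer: -2070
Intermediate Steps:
(368 - 17*19)*(-477 + 431) = (368 - 323)*(-46) = 45*(-46) = -2070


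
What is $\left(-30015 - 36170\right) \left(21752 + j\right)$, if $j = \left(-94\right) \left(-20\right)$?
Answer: $-1564083920$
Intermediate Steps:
$j = 1880$
$\left(-30015 - 36170\right) \left(21752 + j\right) = \left(-30015 - 36170\right) \left(21752 + 1880\right) = \left(-66185\right) 23632 = -1564083920$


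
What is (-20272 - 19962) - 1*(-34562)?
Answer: -5672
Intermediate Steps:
(-20272 - 19962) - 1*(-34562) = -40234 + 34562 = -5672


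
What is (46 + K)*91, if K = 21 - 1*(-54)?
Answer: 11011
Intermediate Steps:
K = 75 (K = 21 + 54 = 75)
(46 + K)*91 = (46 + 75)*91 = 121*91 = 11011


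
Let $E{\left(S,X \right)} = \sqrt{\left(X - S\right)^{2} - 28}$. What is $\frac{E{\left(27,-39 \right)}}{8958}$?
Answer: $\frac{\sqrt{1082}}{4479} \approx 0.007344$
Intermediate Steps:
$E{\left(S,X \right)} = \sqrt{-28 + \left(X - S\right)^{2}}$
$\frac{E{\left(27,-39 \right)}}{8958} = \frac{\sqrt{-28 + \left(27 - -39\right)^{2}}}{8958} = \sqrt{-28 + \left(27 + 39\right)^{2}} \cdot \frac{1}{8958} = \sqrt{-28 + 66^{2}} \cdot \frac{1}{8958} = \sqrt{-28 + 4356} \cdot \frac{1}{8958} = \sqrt{4328} \cdot \frac{1}{8958} = 2 \sqrt{1082} \cdot \frac{1}{8958} = \frac{\sqrt{1082}}{4479}$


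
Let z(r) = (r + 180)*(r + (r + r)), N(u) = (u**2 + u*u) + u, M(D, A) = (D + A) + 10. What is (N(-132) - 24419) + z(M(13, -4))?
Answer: 21640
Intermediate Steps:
M(D, A) = 10 + A + D (M(D, A) = (A + D) + 10 = 10 + A + D)
N(u) = u + 2*u**2 (N(u) = (u**2 + u**2) + u = 2*u**2 + u = u + 2*u**2)
z(r) = 3*r*(180 + r) (z(r) = (180 + r)*(r + 2*r) = (180 + r)*(3*r) = 3*r*(180 + r))
(N(-132) - 24419) + z(M(13, -4)) = (-132*(1 + 2*(-132)) - 24419) + 3*(10 - 4 + 13)*(180 + (10 - 4 + 13)) = (-132*(1 - 264) - 24419) + 3*19*(180 + 19) = (-132*(-263) - 24419) + 3*19*199 = (34716 - 24419) + 11343 = 10297 + 11343 = 21640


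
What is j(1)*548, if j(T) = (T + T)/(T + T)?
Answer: 548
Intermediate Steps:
j(T) = 1 (j(T) = (2*T)/((2*T)) = (2*T)*(1/(2*T)) = 1)
j(1)*548 = 1*548 = 548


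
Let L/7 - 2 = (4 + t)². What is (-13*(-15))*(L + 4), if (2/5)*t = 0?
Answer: 25350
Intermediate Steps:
t = 0 (t = (5/2)*0 = 0)
L = 126 (L = 14 + 7*(4 + 0)² = 14 + 7*4² = 14 + 7*16 = 14 + 112 = 126)
(-13*(-15))*(L + 4) = (-13*(-15))*(126 + 4) = 195*130 = 25350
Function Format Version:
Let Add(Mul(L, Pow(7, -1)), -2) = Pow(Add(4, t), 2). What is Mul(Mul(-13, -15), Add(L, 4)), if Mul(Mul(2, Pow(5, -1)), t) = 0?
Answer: 25350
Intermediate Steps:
t = 0 (t = Mul(Rational(5, 2), 0) = 0)
L = 126 (L = Add(14, Mul(7, Pow(Add(4, 0), 2))) = Add(14, Mul(7, Pow(4, 2))) = Add(14, Mul(7, 16)) = Add(14, 112) = 126)
Mul(Mul(-13, -15), Add(L, 4)) = Mul(Mul(-13, -15), Add(126, 4)) = Mul(195, 130) = 25350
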